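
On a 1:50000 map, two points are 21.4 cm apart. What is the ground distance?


ground = 21.4 cm * 50000 / 100 = 10700.0 m = 10.7 km

10.7 km


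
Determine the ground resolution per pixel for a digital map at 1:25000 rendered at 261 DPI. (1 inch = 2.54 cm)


pixel_cm = 2.54 / 261 ≈ 0.009732 cm
ground = pixel_cm * 25000 / 100 = 2.54 * 25000 / (261 * 100) = 63500 / 26100 ≈ 2.43 m

2.43 m


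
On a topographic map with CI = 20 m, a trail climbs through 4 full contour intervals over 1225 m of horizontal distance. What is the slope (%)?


elevation change = 4 * 20 = 80 m
slope = 80 / 1225 * 100 = 6.5%

6.5%


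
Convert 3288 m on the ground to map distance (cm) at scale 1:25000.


map_cm = 3288 * 100 / 25000 = 13.152 cm ≈ 13.15 cm

13.15 cm


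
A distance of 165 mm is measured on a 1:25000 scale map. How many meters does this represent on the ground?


ground = 165 mm * 25000 / 1000 = 4125.0 m

4125.0 m


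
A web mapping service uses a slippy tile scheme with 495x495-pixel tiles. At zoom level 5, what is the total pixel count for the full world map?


tiles per axis = 2^5 = 32
total tiles = 32^2 = 1024
pixels per axis = 32 * 495 = 15840
total pixels = 15840^2 = 250905600

250905600 pixels


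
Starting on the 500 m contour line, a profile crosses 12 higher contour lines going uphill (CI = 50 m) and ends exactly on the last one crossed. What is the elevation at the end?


elevation = 500 + 12 * 50 = 1100 m

1100 m


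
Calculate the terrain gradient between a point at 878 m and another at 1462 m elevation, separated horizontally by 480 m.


gradient = (1462 - 878) / 480 = 584 / 480 = 1.2167

1.2167


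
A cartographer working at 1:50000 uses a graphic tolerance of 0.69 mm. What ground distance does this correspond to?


ground = 0.69 mm * 50000 / 1000 = 34.5 m

34.5 m


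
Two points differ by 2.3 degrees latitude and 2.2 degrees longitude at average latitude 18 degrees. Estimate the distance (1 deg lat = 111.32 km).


dlat_km = 2.3 * 111.32 = 256.036
dlon_km = 2.2 * 111.32 * cos(18) ≈ 232.918
dist = sqrt(256.036^2 + 232.918^2) ≈ 346.1 km

346.1 km


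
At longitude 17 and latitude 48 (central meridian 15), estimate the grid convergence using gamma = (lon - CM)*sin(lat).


gamma = (17 - 15) * sin(48) = 2 * 0.743145 = 1.486 degrees

1.486 degrees


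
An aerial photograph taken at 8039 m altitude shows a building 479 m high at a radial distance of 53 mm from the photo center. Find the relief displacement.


d = h * r / H = 479 * 53 / 8039 = 3.16 mm

3.16 mm


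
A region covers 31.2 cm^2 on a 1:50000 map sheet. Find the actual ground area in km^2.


ground_area = 31.2 * (50000/100)^2 = 7800000.0 m^2 = 7.8 km^2

7.8 km^2


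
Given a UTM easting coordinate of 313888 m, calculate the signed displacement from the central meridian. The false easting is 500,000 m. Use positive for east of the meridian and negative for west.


displacement = 313888 - 500000 = -186112 m

-186112 m


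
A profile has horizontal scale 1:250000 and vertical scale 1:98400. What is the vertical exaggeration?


VE = horizontal_scale / vertical_scale = 250000 / 98400 ≈ 2.5

2.5x


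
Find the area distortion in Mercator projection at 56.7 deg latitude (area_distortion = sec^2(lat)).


area_distortion = 1/cos^2(56.7) = 3.318

3.318


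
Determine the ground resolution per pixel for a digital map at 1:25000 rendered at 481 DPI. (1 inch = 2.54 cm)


pixel_cm = 2.54 / 481 ≈ 0.005281 cm
ground = pixel_cm * 25000 / 100 = 2.54 * 25000 / (481 * 100) = 63500 / 48100 ≈ 1.32 m

1.32 m


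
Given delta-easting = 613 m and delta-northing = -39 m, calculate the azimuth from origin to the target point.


az = atan2(613, -39) = 93.6 deg
adjusted to 0-360: 93.6 degrees

93.6 degrees


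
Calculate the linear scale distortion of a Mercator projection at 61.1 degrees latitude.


SF = 1 / cos(61.1) = 1 / 0.483282 = 2.069

2.069


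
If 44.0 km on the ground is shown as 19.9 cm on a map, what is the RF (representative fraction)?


ground = 44.0 km = 4400000 cm; RF denominator = ground / map = 4400000 / 19.9 ≈ 221106; RF = 1:221106

1:221106


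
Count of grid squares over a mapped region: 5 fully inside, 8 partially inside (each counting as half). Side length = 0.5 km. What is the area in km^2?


effective squares = 5 + 8 * 0.5 = 9.0
area = 9.0 * 0.25 = 2.25 km^2

2.25 km^2


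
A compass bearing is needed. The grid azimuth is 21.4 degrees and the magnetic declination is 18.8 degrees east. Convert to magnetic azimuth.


magnetic azimuth = grid azimuth - declination (east +ve)
mag_az = 21.4 - 18.8 = 2.6 degrees

2.6 degrees


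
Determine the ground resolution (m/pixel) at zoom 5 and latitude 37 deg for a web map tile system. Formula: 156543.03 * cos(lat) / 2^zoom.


res = 156543.03 * cos(37) / 2^5 = 156543.03 * 0.79863551 / 32 = 3906.9 m/pixel

3906.9 m/pixel


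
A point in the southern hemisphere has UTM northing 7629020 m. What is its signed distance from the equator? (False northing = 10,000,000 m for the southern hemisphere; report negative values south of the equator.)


For southern: actual = 7629020 - 10000000 = -2370980 m

-2370980 m


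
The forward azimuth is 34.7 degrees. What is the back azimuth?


back azimuth = (34.7 + 180) mod 360 = 214.7 degrees

214.7 degrees


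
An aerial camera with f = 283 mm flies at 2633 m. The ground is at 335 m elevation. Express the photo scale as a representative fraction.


scale = f / (H - h) = 283 mm / 2298 m = 283 / 2298000 = 1:8120

1:8120


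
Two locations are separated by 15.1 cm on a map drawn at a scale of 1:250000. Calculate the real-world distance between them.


ground = 15.1 cm * 250000 / 100 = 37750.0 m = 37.75 km

37.75 km


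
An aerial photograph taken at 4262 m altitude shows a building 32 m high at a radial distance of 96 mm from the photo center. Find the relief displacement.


d = h * r / H = 32 * 96 / 4262 = 0.72 mm

0.72 mm


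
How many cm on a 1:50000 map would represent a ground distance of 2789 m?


map_cm = 2789 * 100 / 50000 = 5.578 cm ≈ 5.58 cm

5.58 cm


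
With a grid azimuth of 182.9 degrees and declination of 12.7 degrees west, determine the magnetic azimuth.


magnetic azimuth = grid azimuth - declination (east +ve)
mag_az = 182.9 - -12.7 = 195.6 degrees

195.6 degrees


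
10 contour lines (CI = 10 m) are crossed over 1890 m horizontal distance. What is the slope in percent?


elevation change = 10 * 10 = 100 m
slope = 100 / 1890 * 100 = 5.3%

5.3%


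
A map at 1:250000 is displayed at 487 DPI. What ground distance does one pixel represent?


pixel_cm = 2.54 / 487 ≈ 0.005216 cm
ground = pixel_cm * 250000 / 100 = 2.54 * 250000 / (487 * 100) = 635000 / 48700 ≈ 13.04 m

13.04 m


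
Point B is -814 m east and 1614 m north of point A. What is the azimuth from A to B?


az = atan2(-814, 1614) = -26.8 deg
adjusted to 0-360: 333.2 degrees

333.2 degrees


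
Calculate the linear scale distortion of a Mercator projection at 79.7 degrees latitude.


SF = 1 / cos(79.7) = 1 / 0.178802 = 5.593

5.593


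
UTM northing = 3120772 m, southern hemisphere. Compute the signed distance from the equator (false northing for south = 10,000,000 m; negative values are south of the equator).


For southern: actual = 3120772 - 10000000 = -6879228 m

-6879228 m


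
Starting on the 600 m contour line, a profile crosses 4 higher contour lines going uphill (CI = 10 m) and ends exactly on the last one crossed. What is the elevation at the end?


elevation = 600 + 4 * 10 = 640 m

640 m


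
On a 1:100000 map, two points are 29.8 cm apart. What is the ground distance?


ground = 29.8 cm * 100000 / 100 = 29800.0 m = 29.8 km

29.8 km


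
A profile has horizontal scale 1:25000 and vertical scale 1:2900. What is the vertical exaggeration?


VE = horizontal_scale / vertical_scale = 25000 / 2900 ≈ 8.6

8.6x


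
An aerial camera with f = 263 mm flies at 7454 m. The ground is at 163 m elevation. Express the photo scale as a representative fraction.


scale = f / (H - h) = 263 mm / 7291 m = 263 / 7291000 = 1:27722

1:27722


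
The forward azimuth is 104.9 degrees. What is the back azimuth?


back azimuth = (104.9 + 180) mod 360 = 284.9 degrees

284.9 degrees


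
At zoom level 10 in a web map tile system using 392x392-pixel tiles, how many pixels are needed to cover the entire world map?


tiles per axis = 2^10 = 1024
total tiles = 1024^2 = 1048576
pixels per axis = 1024 * 392 = 401408
total pixels = 401408^2 = 161128382464

161128382464 pixels


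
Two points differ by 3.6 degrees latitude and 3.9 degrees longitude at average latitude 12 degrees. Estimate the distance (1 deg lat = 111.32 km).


dlat_km = 3.6 * 111.32 = 400.752
dlon_km = 3.9 * 111.32 * cos(12) ≈ 424.661
dist = sqrt(400.752^2 + 424.661^2) ≈ 583.9 km

583.9 km


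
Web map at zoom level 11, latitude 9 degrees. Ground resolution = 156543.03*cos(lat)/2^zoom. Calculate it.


res = 156543.03 * cos(9) / 2^11 = 156543.03 * 0.98768834 / 2048 = 75.5 m/pixel

75.5 m/pixel


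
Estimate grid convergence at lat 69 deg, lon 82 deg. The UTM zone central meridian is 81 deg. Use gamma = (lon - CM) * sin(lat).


gamma = (82 - 81) * sin(69) = 1 * 0.93358 = 0.934 degrees

0.934 degrees


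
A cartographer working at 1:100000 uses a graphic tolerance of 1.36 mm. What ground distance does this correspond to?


ground = 1.36 mm * 100000 / 1000 = 136.0 m

136.0 m


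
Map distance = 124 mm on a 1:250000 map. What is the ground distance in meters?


ground = 124 mm * 250000 / 1000 = 31000.0 m

31000.0 m


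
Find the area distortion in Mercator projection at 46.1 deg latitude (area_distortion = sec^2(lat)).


area_distortion = 1/cos^2(46.1) = 2.08

2.08


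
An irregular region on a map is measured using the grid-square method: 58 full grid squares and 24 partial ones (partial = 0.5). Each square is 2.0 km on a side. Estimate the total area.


effective squares = 58 + 24 * 0.5 = 70.0
area = 70.0 * 4.0 = 280.0 km^2

280.0 km^2


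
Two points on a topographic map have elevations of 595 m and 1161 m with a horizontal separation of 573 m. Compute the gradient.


gradient = (1161 - 595) / 573 = 566 / 573 = 0.9878

0.9878


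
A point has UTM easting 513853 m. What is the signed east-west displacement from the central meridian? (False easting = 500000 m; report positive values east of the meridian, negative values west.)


displacement = 513853 - 500000 = 13853 m

13853 m


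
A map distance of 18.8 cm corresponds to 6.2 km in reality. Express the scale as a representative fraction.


ground = 6.2 km = 620000 cm; RF denominator = ground / map = 620000 / 18.8 ≈ 32979; RF = 1:32979

1:32979


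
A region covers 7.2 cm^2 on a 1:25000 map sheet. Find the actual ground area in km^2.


ground_area = 7.2 * (25000/100)^2 = 450000.0 m^2 = 0.45 km^2

0.45 km^2


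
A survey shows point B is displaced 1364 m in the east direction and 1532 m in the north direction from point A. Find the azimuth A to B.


az = atan2(1364, 1532) = 41.7 deg
adjusted to 0-360: 41.7 degrees

41.7 degrees


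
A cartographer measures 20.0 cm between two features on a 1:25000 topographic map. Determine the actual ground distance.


ground = 20.0 cm * 25000 / 100 = 5000.0 m = 5.0 km

5.0 km


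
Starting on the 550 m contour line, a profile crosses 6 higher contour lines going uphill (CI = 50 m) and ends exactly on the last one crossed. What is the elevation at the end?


elevation = 550 + 6 * 50 = 850 m

850 m


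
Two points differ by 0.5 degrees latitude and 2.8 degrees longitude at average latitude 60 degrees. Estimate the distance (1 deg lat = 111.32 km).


dlat_km = 0.5 * 111.32 = 55.66
dlon_km = 2.8 * 111.32 * cos(60) ≈ 155.848
dist = sqrt(55.66^2 + 155.848^2) ≈ 165.5 km

165.5 km


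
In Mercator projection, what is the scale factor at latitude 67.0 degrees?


SF = 1 / cos(67.0) = 1 / 0.390731 = 2.559

2.559


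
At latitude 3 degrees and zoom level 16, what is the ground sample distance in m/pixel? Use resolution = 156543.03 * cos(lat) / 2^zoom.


res = 156543.03 * cos(3) / 2^16 = 156543.03 * 0.99862953 / 65536 = 2.39 m/pixel

2.39 m/pixel


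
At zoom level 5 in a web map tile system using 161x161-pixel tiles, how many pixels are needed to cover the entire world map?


tiles per axis = 2^5 = 32
total tiles = 32^2 = 1024
pixels per axis = 32 * 161 = 5152
total pixels = 5152^2 = 26543104

26543104 pixels


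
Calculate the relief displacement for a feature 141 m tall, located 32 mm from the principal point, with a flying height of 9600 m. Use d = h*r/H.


d = h * r / H = 141 * 32 / 9600 = 0.47 mm

0.47 mm


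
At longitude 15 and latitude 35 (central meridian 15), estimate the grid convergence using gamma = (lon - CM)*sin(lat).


gamma = (15 - 15) * sin(35) = 0 * 0.573576 = 0.0 degrees

0.0 degrees


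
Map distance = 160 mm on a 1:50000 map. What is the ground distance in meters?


ground = 160 mm * 50000 / 1000 = 8000.0 m

8000.0 m


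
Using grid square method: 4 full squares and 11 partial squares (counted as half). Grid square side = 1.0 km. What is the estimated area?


effective squares = 4 + 11 * 0.5 = 9.5
area = 9.5 * 1.0 = 9.5 km^2

9.5 km^2


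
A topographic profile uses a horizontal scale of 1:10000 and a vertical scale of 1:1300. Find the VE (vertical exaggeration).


VE = horizontal_scale / vertical_scale = 10000 / 1300 ≈ 7.7

7.7x


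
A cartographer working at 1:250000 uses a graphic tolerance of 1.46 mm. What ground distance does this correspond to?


ground = 1.46 mm * 250000 / 1000 = 365.0 m

365.0 m


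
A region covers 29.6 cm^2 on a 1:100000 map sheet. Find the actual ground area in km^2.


ground_area = 29.6 * (100000/100)^2 = 29600000.0 m^2 = 29.6 km^2

29.6 km^2


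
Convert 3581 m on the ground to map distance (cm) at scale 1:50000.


map_cm = 3581 * 100 / 50000 = 7.162 cm ≈ 7.16 cm

7.16 cm


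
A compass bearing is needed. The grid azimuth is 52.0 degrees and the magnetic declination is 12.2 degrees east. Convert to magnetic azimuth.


magnetic azimuth = grid azimuth - declination (east +ve)
mag_az = 52.0 - 12.2 = 39.8 degrees

39.8 degrees


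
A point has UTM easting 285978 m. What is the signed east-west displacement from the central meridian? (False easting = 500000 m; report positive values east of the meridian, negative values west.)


displacement = 285978 - 500000 = -214022 m

-214022 m


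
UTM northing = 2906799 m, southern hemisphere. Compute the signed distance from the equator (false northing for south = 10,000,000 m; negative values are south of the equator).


For southern: actual = 2906799 - 10000000 = -7093201 m

-7093201 m


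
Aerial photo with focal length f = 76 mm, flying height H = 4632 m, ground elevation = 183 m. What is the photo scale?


scale = f / (H - h) = 76 mm / 4449 m = 76 / 4449000 = 1:58539

1:58539


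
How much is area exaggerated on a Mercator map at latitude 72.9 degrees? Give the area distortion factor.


area_distortion = 1/cos^2(72.9) = 11.566

11.566


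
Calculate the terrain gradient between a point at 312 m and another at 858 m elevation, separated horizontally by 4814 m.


gradient = (858 - 312) / 4814 = 546 / 4814 = 0.1134

0.1134


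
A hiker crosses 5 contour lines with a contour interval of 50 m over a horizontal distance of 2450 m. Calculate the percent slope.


elevation change = 5 * 50 = 250 m
slope = 250 / 2450 * 100 = 10.2%

10.2%


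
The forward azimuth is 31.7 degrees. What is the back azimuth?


back azimuth = (31.7 + 180) mod 360 = 211.7 degrees

211.7 degrees


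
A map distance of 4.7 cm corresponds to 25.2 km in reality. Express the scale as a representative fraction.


ground = 25.2 km = 2520000 cm; RF denominator = ground / map = 2520000 / 4.7 ≈ 536170; RF = 1:536170

1:536170


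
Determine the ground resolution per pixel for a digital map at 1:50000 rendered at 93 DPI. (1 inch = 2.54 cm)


pixel_cm = 2.54 / 93 ≈ 0.027312 cm
ground = pixel_cm * 50000 / 100 = 2.54 * 50000 / (93 * 100) = 127000 / 9300 ≈ 13.66 m

13.66 m


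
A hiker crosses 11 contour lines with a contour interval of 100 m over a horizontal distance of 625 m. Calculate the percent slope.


elevation change = 11 * 100 = 1100 m
slope = 1100 / 625 * 100 = 176.0%

176.0%


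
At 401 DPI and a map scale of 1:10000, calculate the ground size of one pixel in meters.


pixel_cm = 2.54 / 401 ≈ 0.006334 cm
ground = pixel_cm * 10000 / 100 = 2.54 * 10000 / (401 * 100) = 25400 / 40100 ≈ 0.63 m

0.63 m


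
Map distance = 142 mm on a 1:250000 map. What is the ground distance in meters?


ground = 142 mm * 250000 / 1000 = 35500.0 m

35500.0 m


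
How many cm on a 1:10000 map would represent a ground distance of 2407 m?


map_cm = 2407 * 100 / 10000 = 24.07 cm

24.07 cm


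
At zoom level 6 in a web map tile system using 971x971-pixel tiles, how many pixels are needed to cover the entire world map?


tiles per axis = 2^6 = 64
total tiles = 64^2 = 4096
pixels per axis = 64 * 971 = 62144
total pixels = 62144^2 = 3861876736

3861876736 pixels


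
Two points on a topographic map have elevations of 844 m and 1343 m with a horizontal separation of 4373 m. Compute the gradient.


gradient = (1343 - 844) / 4373 = 499 / 4373 = 0.1141

0.1141


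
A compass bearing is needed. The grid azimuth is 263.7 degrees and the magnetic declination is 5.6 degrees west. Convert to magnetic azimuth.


magnetic azimuth = grid azimuth - declination (east +ve)
mag_az = 263.7 - -5.6 = 269.3 degrees

269.3 degrees


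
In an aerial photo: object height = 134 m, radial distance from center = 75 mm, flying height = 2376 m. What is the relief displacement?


d = h * r / H = 134 * 75 / 2376 = 4.23 mm

4.23 mm


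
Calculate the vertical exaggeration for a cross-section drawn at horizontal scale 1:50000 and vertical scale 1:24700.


VE = horizontal_scale / vertical_scale = 50000 / 24700 ≈ 2.0

2.0x


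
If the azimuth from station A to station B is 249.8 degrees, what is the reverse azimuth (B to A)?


back azimuth = (249.8 + 180) mod 360 = 69.8 degrees

69.8 degrees


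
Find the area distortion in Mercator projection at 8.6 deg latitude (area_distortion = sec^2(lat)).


area_distortion = 1/cos^2(8.6) = 1.023

1.023


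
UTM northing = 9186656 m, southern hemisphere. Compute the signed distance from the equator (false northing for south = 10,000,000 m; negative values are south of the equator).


For southern: actual = 9186656 - 10000000 = -813344 m

-813344 m


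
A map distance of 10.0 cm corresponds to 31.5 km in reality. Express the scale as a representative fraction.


ground = 31.5 km = 3150000 cm; RF denominator = ground / map = 3150000 / 10.0 = 315000; RF = 1:315000

1:315000


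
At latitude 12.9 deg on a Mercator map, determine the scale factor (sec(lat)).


SF = 1 / cos(12.9) = 1 / 0.974761 = 1.026

1.026


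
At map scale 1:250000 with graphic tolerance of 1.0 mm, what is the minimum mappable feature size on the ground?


ground = 1.0 mm * 250000 / 1000 = 250.0 m

250.0 m


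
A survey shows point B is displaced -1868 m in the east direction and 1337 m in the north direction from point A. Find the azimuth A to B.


az = atan2(-1868, 1337) = -54.4 deg
adjusted to 0-360: 305.6 degrees

305.6 degrees


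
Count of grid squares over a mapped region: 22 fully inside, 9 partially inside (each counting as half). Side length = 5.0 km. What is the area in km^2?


effective squares = 22 + 9 * 0.5 = 26.5
area = 26.5 * 25.0 = 662.5 km^2

662.5 km^2


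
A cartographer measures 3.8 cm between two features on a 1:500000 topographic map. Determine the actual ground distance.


ground = 3.8 cm * 500000 / 100 = 19000.0 m = 19.0 km

19.0 km


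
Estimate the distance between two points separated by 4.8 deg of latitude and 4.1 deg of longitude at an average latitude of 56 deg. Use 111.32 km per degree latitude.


dlat_km = 4.8 * 111.32 = 534.336
dlon_km = 4.1 * 111.32 * cos(56) ≈ 255.222
dist = sqrt(534.336^2 + 255.222^2) ≈ 592.2 km

592.2 km


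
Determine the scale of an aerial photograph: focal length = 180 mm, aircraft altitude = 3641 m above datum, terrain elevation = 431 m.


scale = f / (H - h) = 180 mm / 3210 m = 180 / 3210000 = 1:17833

1:17833


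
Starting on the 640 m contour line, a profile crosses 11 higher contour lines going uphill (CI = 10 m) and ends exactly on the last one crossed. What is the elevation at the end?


elevation = 640 + 11 * 10 = 750 m

750 m


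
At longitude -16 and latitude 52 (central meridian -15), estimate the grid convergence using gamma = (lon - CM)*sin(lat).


gamma = (-16 - -15) * sin(52) = -1 * 0.788011 = -0.788 degrees

-0.788 degrees


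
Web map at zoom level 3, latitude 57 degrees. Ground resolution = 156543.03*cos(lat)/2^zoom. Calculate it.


res = 156543.03 * cos(57) / 2^3 = 156543.03 * 0.54463904 / 8 = 10657.43 m/pixel

10657.43 m/pixel


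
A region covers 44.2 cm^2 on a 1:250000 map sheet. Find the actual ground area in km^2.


ground_area = 44.2 * (250000/100)^2 = 276250000.0 m^2 = 276.25 km^2

276.25 km^2


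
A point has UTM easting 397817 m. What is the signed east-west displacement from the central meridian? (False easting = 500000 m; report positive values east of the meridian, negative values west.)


displacement = 397817 - 500000 = -102183 m

-102183 m


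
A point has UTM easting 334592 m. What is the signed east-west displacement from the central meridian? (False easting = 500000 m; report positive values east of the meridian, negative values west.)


displacement = 334592 - 500000 = -165408 m

-165408 m


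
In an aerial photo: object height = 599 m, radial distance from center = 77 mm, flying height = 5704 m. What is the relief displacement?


d = h * r / H = 599 * 77 / 5704 = 8.09 mm

8.09 mm


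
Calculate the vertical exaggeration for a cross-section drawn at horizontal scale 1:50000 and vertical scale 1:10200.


VE = horizontal_scale / vertical_scale = 50000 / 10200 ≈ 4.9

4.9x


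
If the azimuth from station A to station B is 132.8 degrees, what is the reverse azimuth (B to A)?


back azimuth = (132.8 + 180) mod 360 = 312.8 degrees

312.8 degrees


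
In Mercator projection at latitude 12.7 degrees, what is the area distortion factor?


area_distortion = 1/cos^2(12.7) = 1.051

1.051


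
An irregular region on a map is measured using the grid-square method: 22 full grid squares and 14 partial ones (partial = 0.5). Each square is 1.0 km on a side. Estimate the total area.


effective squares = 22 + 14 * 0.5 = 29.0
area = 29.0 * 1.0 = 29.0 km^2

29.0 km^2


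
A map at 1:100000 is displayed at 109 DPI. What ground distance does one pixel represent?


pixel_cm = 2.54 / 109 ≈ 0.023303 cm
ground = pixel_cm * 100000 / 100 = 2.54 * 100000 / (109 * 100) = 254000 / 10900 ≈ 23.3 m

23.3 m


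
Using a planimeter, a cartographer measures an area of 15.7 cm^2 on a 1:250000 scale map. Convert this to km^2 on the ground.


ground_area = 15.7 * (250000/100)^2 = 98125000.0 m^2 = 98.125 km^2

98.125 km^2


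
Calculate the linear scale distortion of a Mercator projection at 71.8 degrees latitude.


SF = 1 / cos(71.8) = 1 / 0.312335 = 3.202

3.202


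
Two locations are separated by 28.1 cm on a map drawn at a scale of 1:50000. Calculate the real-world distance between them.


ground = 28.1 cm * 50000 / 100 = 14050.0 m = 14.05 km

14.05 km


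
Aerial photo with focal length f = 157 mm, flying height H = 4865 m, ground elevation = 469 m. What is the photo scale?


scale = f / (H - h) = 157 mm / 4396 m = 157 / 4396000 = 1:28000

1:28000


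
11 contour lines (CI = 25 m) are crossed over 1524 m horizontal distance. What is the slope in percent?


elevation change = 11 * 25 = 275 m
slope = 275 / 1524 * 100 = 18.0%

18.0%


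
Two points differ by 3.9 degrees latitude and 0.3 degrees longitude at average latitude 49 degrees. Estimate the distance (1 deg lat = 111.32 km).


dlat_km = 3.9 * 111.32 = 434.148
dlon_km = 0.3 * 111.32 * cos(49) ≈ 21.91
dist = sqrt(434.148^2 + 21.91^2) ≈ 434.7 km

434.7 km


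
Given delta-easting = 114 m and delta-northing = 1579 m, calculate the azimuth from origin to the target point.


az = atan2(114, 1579) = 4.1 deg
adjusted to 0-360: 4.1 degrees

4.1 degrees


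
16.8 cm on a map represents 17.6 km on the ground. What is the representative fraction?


ground = 17.6 km = 1760000 cm; RF denominator = ground / map = 1760000 / 16.8 ≈ 104762; RF = 1:104762

1:104762


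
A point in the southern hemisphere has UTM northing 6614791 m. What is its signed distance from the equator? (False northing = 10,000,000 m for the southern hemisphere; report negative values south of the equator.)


For southern: actual = 6614791 - 10000000 = -3385209 m

-3385209 m


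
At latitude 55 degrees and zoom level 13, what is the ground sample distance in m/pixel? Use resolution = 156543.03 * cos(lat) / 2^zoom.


res = 156543.03 * cos(55) / 2^13 = 156543.03 * 0.57357644 / 8192 = 10.96 m/pixel

10.96 m/pixel


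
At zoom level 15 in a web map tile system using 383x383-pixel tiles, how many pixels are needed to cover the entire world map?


tiles per axis = 2^15 = 32768
total tiles = 32768^2 = 1073741824
pixels per axis = 32768 * 383 = 12550144
total pixels = 12550144^2 = 157506114420736

157506114420736 pixels


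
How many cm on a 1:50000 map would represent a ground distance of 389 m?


map_cm = 389 * 100 / 50000 = 0.778 cm ≈ 0.78 cm

0.78 cm


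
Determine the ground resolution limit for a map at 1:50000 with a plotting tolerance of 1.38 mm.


ground = 1.38 mm * 50000 / 1000 = 69.0 m

69.0 m


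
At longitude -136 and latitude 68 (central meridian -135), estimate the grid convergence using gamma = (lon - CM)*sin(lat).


gamma = (-136 - -135) * sin(68) = -1 * 0.927184 = -0.927 degrees

-0.927 degrees


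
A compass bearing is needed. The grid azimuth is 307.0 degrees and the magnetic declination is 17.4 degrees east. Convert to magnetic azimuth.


magnetic azimuth = grid azimuth - declination (east +ve)
mag_az = 307.0 - 17.4 = 289.6 degrees

289.6 degrees


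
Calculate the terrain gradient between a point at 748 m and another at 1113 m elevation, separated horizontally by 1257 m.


gradient = (1113 - 748) / 1257 = 365 / 1257 = 0.2904

0.2904


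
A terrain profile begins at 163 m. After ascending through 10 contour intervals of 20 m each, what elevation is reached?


elevation = 163 + 10 * 20 = 363 m

363 m


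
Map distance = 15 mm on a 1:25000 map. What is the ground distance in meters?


ground = 15 mm * 25000 / 1000 = 375.0 m

375.0 m


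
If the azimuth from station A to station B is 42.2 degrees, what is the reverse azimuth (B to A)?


back azimuth = (42.2 + 180) mod 360 = 222.2 degrees

222.2 degrees


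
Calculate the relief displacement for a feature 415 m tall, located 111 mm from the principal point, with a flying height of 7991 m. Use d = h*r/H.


d = h * r / H = 415 * 111 / 7991 = 5.76 mm

5.76 mm


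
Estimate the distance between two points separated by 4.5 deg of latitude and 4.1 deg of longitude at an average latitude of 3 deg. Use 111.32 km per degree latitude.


dlat_km = 4.5 * 111.32 = 500.94
dlon_km = 4.1 * 111.32 * cos(3) ≈ 455.787
dist = sqrt(500.94^2 + 455.787^2) ≈ 677.3 km

677.3 km


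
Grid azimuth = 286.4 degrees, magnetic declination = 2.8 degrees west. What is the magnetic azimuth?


magnetic azimuth = grid azimuth - declination (east +ve)
mag_az = 286.4 - -2.8 = 289.2 degrees

289.2 degrees


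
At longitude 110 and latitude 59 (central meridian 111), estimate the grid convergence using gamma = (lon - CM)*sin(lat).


gamma = (110 - 111) * sin(59) = -1 * 0.857167 = -0.857 degrees

-0.857 degrees


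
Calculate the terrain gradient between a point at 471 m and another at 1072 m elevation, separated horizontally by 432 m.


gradient = (1072 - 471) / 432 = 601 / 432 = 1.3912

1.3912


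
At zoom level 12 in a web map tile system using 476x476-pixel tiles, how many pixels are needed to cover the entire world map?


tiles per axis = 2^12 = 4096
total tiles = 4096^2 = 16777216
pixels per axis = 4096 * 476 = 1949696
total pixels = 1949696^2 = 3801314492416

3801314492416 pixels


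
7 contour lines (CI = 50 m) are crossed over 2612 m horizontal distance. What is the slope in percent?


elevation change = 7 * 50 = 350 m
slope = 350 / 2612 * 100 = 13.4%

13.4%


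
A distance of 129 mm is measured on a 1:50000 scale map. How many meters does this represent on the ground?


ground = 129 mm * 50000 / 1000 = 6450.0 m

6450.0 m


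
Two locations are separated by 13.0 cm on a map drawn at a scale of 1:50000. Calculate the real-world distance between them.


ground = 13.0 cm * 50000 / 100 = 6500.0 m = 6.5 km

6.5 km


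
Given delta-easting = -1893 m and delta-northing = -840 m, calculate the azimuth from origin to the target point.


az = atan2(-1893, -840) = -113.9 deg
adjusted to 0-360: 246.1 degrees

246.1 degrees


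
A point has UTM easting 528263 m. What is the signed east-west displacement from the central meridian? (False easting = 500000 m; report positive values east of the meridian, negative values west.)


displacement = 528263 - 500000 = 28263 m

28263 m


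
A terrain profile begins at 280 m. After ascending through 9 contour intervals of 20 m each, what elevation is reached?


elevation = 280 + 9 * 20 = 460 m

460 m


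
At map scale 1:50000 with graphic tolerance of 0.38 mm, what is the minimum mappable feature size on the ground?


ground = 0.38 mm * 50000 / 1000 = 19.0 m

19.0 m


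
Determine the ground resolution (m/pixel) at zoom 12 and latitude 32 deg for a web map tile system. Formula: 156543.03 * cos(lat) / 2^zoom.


res = 156543.03 * cos(32) / 2^12 = 156543.03 * 0.8480481 / 4096 = 32.41 m/pixel

32.41 m/pixel


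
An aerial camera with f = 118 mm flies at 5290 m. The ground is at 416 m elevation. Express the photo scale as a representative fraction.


scale = f / (H - h) = 118 mm / 4874 m = 118 / 4874000 = 1:41305

1:41305


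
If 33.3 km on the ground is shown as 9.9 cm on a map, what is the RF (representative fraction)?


ground = 33.3 km = 3330000 cm; RF denominator = ground / map = 3330000 / 9.9 ≈ 336364; RF = 1:336364

1:336364


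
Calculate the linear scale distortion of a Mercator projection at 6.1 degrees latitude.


SF = 1 / cos(6.1) = 1 / 0.994338 = 1.006

1.006


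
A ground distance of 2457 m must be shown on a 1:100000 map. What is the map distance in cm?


map_cm = 2457 * 100 / 100000 = 2.457 cm ≈ 2.46 cm

2.46 cm


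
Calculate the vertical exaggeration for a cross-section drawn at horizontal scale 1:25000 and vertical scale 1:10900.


VE = horizontal_scale / vertical_scale = 25000 / 10900 ≈ 2.3

2.3x


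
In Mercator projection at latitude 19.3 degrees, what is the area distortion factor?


area_distortion = 1/cos^2(19.3) = 1.123

1.123


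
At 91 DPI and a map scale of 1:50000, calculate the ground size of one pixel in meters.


pixel_cm = 2.54 / 91 ≈ 0.027912 cm
ground = pixel_cm * 50000 / 100 = 2.54 * 50000 / (91 * 100) = 127000 / 9100 ≈ 13.96 m

13.96 m


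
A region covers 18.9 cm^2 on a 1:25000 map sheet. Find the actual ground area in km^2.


ground_area = 18.9 * (25000/100)^2 = 1181250.0 m^2 = 1.18125 km^2 ≈ 1.181 km^2

1.181 km^2


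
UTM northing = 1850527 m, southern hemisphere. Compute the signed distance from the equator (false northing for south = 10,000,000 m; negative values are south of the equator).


For southern: actual = 1850527 - 10000000 = -8149473 m

-8149473 m


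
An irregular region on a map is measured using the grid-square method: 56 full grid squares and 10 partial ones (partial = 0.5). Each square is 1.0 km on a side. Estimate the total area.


effective squares = 56 + 10 * 0.5 = 61.0
area = 61.0 * 1.0 = 61.0 km^2

61.0 km^2


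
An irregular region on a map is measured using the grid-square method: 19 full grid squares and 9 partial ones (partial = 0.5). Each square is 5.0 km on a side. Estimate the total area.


effective squares = 19 + 9 * 0.5 = 23.5
area = 23.5 * 25.0 = 587.5 km^2

587.5 km^2


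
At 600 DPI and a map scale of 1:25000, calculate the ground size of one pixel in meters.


pixel_cm = 2.54 / 600 ≈ 0.004233 cm
ground = pixel_cm * 25000 / 100 = 2.54 * 25000 / (600 * 100) = 63500 / 60000 ≈ 1.06 m

1.06 m


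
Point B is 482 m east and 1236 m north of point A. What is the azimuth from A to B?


az = atan2(482, 1236) = 21.3 deg
adjusted to 0-360: 21.3 degrees

21.3 degrees


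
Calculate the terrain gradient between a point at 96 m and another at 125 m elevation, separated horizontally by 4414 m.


gradient = (125 - 96) / 4414 = 29 / 4414 = 0.0066

0.0066


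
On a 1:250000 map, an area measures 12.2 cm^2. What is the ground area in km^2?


ground_area = 12.2 * (250000/100)^2 = 76250000.0 m^2 = 76.25 km^2

76.25 km^2


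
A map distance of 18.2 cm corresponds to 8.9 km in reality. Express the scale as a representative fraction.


ground = 8.9 km = 890000 cm; RF denominator = ground / map = 890000 / 18.2 ≈ 48901; RF = 1:48901

1:48901


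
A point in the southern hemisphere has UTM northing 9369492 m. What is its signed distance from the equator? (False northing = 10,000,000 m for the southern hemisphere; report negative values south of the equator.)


For southern: actual = 9369492 - 10000000 = -630508 m

-630508 m


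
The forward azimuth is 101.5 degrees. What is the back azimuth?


back azimuth = (101.5 + 180) mod 360 = 281.5 degrees

281.5 degrees


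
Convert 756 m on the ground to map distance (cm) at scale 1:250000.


map_cm = 756 * 100 / 250000 = 0.3024 cm ≈ 0.3 cm

0.3 cm


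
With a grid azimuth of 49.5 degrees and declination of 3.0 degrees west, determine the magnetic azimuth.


magnetic azimuth = grid azimuth - declination (east +ve)
mag_az = 49.5 - -3.0 = 52.5 degrees

52.5 degrees


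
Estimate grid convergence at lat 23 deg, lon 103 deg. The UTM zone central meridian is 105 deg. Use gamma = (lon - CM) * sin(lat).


gamma = (103 - 105) * sin(23) = -2 * 0.390731 = -0.781 degrees

-0.781 degrees


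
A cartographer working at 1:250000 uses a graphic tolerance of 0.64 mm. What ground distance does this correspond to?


ground = 0.64 mm * 250000 / 1000 = 160.0 m

160.0 m


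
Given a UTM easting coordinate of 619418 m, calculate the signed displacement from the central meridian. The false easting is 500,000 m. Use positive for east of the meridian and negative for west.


displacement = 619418 - 500000 = 119418 m

119418 m


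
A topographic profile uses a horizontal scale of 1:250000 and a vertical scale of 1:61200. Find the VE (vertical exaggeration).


VE = horizontal_scale / vertical_scale = 250000 / 61200 ≈ 4.1

4.1x


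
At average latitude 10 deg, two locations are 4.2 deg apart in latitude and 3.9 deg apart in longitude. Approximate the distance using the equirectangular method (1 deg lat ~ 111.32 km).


dlat_km = 4.2 * 111.32 = 467.544
dlon_km = 3.9 * 111.32 * cos(10) ≈ 427.552
dist = sqrt(467.544^2 + 427.552^2) ≈ 633.6 km

633.6 km


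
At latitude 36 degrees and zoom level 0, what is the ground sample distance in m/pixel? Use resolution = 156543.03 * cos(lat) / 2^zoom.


res = 156543.03 * cos(36) / 2^0 = 156543.03 * 0.80901699 / 1 = 126645.97 m/pixel

126645.97 m/pixel


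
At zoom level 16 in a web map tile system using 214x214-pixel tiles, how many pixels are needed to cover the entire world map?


tiles per axis = 2^16 = 65536
total tiles = 65536^2 = 4294967296
pixels per axis = 65536 * 214 = 14024704
total pixels = 14024704^2 = 196692322287616

196692322287616 pixels


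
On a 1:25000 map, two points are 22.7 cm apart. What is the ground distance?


ground = 22.7 cm * 25000 / 100 = 5675.0 m = 5.675 km

5.675 km


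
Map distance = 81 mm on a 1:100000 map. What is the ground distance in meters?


ground = 81 mm * 100000 / 1000 = 8100.0 m

8100.0 m


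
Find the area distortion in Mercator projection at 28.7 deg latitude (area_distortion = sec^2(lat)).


area_distortion = 1/cos^2(28.7) = 1.3

1.3


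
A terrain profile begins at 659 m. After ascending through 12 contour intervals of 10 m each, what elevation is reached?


elevation = 659 + 12 * 10 = 779 m

779 m


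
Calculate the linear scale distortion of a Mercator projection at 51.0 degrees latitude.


SF = 1 / cos(51.0) = 1 / 0.62932 = 1.589

1.589


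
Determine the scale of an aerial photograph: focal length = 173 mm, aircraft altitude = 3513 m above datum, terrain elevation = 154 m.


scale = f / (H - h) = 173 mm / 3359 m = 173 / 3359000 = 1:19416

1:19416


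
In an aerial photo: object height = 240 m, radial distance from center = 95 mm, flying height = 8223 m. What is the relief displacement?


d = h * r / H = 240 * 95 / 8223 = 2.77 mm

2.77 mm


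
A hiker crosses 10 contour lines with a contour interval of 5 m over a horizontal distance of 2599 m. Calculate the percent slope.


elevation change = 10 * 5 = 50 m
slope = 50 / 2599 * 100 = 1.9%

1.9%


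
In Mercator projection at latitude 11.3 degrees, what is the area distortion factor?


area_distortion = 1/cos^2(11.3) = 1.04

1.04


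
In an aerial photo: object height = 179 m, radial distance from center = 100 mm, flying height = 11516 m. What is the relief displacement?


d = h * r / H = 179 * 100 / 11516 = 1.55 mm

1.55 mm


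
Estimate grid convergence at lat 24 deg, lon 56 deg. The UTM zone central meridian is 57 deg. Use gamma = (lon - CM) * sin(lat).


gamma = (56 - 57) * sin(24) = -1 * 0.406737 = -0.407 degrees

-0.407 degrees


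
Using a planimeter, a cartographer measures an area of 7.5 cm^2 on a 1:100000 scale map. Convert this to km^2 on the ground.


ground_area = 7.5 * (100000/100)^2 = 7500000.0 m^2 = 7.5 km^2

7.5 km^2


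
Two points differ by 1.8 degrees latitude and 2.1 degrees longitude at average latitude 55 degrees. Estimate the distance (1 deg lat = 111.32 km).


dlat_km = 1.8 * 111.32 = 200.376
dlon_km = 2.1 * 111.32 * cos(55) ≈ 134.086
dist = sqrt(200.376^2 + 134.086^2) ≈ 241.1 km

241.1 km


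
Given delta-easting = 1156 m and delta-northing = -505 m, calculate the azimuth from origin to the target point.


az = atan2(1156, -505) = 113.6 deg
adjusted to 0-360: 113.6 degrees

113.6 degrees


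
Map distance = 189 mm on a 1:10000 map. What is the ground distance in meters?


ground = 189 mm * 10000 / 1000 = 1890.0 m

1890.0 m


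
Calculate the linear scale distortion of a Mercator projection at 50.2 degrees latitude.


SF = 1 / cos(50.2) = 1 / 0.64011 = 1.562

1.562


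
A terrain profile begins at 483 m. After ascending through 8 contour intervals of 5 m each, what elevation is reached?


elevation = 483 + 8 * 5 = 523 m

523 m


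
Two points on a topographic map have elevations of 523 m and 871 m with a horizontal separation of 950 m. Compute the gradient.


gradient = (871 - 523) / 950 = 348 / 950 = 0.3663

0.3663


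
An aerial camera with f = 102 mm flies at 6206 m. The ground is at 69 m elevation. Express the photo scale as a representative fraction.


scale = f / (H - h) = 102 mm / 6137 m = 102 / 6137000 = 1:60167

1:60167
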